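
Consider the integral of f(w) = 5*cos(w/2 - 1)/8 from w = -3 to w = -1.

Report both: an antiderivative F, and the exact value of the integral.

Differentiate the proposed F(w) back; it has to land on f(w) exactly.
F(w) = 5*sin(w/2 - 1)/4 is an antiderivative of f.
Check: d/dw[5*sin(w/2 - 1)/4] = 5*cos(w/2 - 1)/8 = f(w).
F(-1) = -5*sin(3/2)/4; F(-3) = -5*sin(5/2)/4.
Integral = F(-1) - F(-3) = -5*sin(3/2)/4 + 5*sin(5/2)/4.

Antiderivative: F(w) = 5*sin(w/2 - 1)/4; value = -5*sin(3/2)/4 + 5*sin(5/2)/4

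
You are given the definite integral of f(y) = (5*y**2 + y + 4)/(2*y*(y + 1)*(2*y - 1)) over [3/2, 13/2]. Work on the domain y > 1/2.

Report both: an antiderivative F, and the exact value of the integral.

Antiderivative: F(y) = (-24*log(y) + 23*log(y - 1/2) + 16*log(y + 1))/12; value = -2*log(13/2) - 4*log(5/2)/3 + 2*log(3/2) + 4*log(15/2)/3 + 23*log(6)/12

Factor the denominator (2*y*(y + 1)*(2*y - 1)) and decompose: f = 23/(6*(2*y - 1)) + 4/(3*(y + 1)) - 2/y; each piece integrates to a log, atan, or power term.
F(y) = (-24*log(y) + 23*log(y - 1/2) + 16*log(y + 1))/12 is an antiderivative of f.
Check: d/dy[(-24*log(y) + 23*log(y - 1/2) + 16*log(y + 1))/12] = (5*y**2 + y + 4)/(4*y**3 + 2*y**2 - 2*y), which equals f(y).
F(13/2) = -2*log(13/2) + 4*log(15/2)/3 + 23*log(6)/12; F(3/2) = -2*log(3/2) + 4*log(5/2)/3.
Integral = F(13/2) - F(3/2) = -2*log(13/2) - 4*log(5/2)/3 + 2*log(3/2) + 4*log(15/2)/3 + 23*log(6)/12.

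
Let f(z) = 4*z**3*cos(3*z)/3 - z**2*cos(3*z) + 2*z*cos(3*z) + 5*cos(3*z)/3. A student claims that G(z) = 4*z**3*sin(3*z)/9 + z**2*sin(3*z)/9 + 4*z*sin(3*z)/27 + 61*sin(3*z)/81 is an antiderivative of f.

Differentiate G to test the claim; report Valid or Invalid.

d/dz[G] = 4*z**3*cos(3*z)/3 + 4*z**2*sin(3*z)/3 + z**2*cos(3*z)/3 + 2*z*sin(3*z)/9 + 4*z*cos(3*z)/9 + 4*sin(3*z)/27 + 61*cos(3*z)/27
d/dz[G] - f(z) = 4*z**2*sin(3*z)/3 + 4*z**2*cos(3*z)/3 + 2*z*sin(3*z)/9 - 14*z*cos(3*z)/9 + 4*sin(3*z)/27 + 16*cos(3*z)/27 != 0.

Invalid: d/dz[G] - f = 4*z**2*sin(3*z)/3 + 4*z**2*cos(3*z)/3 + 2*z*sin(3*z)/9 - 14*z*cos(3*z)/9 + 4*sin(3*z)/27 + 16*cos(3*z)/27, which is not 0.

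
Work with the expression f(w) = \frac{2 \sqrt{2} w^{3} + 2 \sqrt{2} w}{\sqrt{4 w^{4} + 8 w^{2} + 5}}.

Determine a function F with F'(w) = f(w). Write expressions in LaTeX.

An antiderivative is F(w) = \frac{\sqrt{2} \sqrt{4 w^{4} + 8 w^{2} + 5}}{4}.

f matches the chain-rule pattern g'(h)*h' with inner function h(w) = 2 w^{4} + 4 w^{2} + \frac{5}{2}; substituting u = h(w) collapses the integral.
Check: d/dw[\frac{\sqrt{2} \sqrt{4 w^{4} + 8 w^{2} + 5}}{4}] = \frac{2 \sqrt{2} w^{3} + 2 \sqrt{2} w}{\sqrt{4 w^{4} + 8 w^{2} + 5}} = f(w).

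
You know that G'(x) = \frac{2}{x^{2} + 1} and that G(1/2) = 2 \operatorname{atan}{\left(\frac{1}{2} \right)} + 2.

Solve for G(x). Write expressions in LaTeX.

A candidate passes only if d/dx[G] lands on the given G'(x) exactly.
A general antiderivative is 2 \operatorname{atan}{\left(x \right)} + C.
The condition gives C = 2 \operatorname{atan}{\left(\frac{1}{2} \right)} + 2 - (2 \operatorname{atan}{\left(\frac{1}{2} \right)}) = 2.
So G(x) = 2 \operatorname{atan}{\left(x \right)} + 2.
Check: d/dx[2 \operatorname{atan}{\left(x \right)} + 2] = \frac{2}{x^{2} + 1} = G'(x).

G(x) = 2 \operatorname{atan}{\left(x \right)} + 2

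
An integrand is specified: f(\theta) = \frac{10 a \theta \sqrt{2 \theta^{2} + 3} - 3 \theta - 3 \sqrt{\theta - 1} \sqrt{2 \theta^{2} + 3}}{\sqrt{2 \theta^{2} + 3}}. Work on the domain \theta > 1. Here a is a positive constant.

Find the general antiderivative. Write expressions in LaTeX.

An antiderivative F(\theta) passes only if d/d\theta[F] lands on f(\theta) exactly.
Check: d/d\theta[5 a \theta^{2} - 2 \theta \sqrt{\theta - 1} + 2 \sqrt{\theta - 1} - \frac{3 \sqrt{2 \theta^{2} + 3}}{2}] = \frac{10 a \theta \sqrt{\theta - 1} \sqrt{2 \theta^{2} + 3} - 3 \theta \sqrt{\theta - 1} - 3 \theta \sqrt{2 \theta^{2} + 3} + 3 \sqrt{2 \theta^{2} + 3}}{\sqrt{\theta - 1} \sqrt{2 \theta^{2} + 3}}, which equals f(\theta).

F(\theta) = 5 a \theta^{2} - 2 \theta \sqrt{\theta - 1} + 2 \sqrt{\theta - 1} - \frac{3 \sqrt{2 \theta^{2} + 3}}{2} + C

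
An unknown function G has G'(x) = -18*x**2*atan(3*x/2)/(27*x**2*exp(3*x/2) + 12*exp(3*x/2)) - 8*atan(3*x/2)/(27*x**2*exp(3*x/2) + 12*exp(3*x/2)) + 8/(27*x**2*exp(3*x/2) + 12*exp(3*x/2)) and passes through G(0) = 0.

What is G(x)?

G(x) = 4*exp(-3*x/2)*atan(3*x/2)/9

G'(x) has the shape u'v + uv' for u = 4*atan(3*x/2)/9 and v = exp(-3*x/2) — it is the derivative of the product u*v.
A general antiderivative is 4*exp(-3*x/2)*atan(3*x/2)/9 + C.
The condition gives C = 0 - (0) = 0.
So G(x) = 4*exp(-3*x/2)*atan(3*x/2)/9.
Check: d/dx[4*exp(-3*x/2)*atan(3*x/2)/9] = (-18*x**2*atan(3*x/2) - 8*atan(3*x/2) + 8)/(27*x**2*exp(3*x/2) + 12*exp(3*x/2)), which equals G'(x).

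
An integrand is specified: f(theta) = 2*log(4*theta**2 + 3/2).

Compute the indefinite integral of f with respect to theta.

For F(theta) to be correct the identity F'(theta) - f(theta) = 0 must hold.
Check: d/dtheta[2*theta*log(4*theta**2 + 3/2) - 4*theta + sqrt(6)*atan(2*sqrt(6)*theta/3)] = 2*log(4*theta**2 + 3/2) = f(theta).

F(theta) = 2*theta*log(4*theta**2 + 3/2) - 4*theta + sqrt(6)*atan(2*sqrt(6)*theta/3) + C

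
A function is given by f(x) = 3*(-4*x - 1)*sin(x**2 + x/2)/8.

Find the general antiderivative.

F(x) = 3*cos(x**2 + x/2)/4 + C

The substitution u = x**2 + x/2 works: f is exactly (dF/du)*(du/dx) for that inner function.
Check: d/dx[3*cos(x**2 + x/2)/4] = -3*x*sin(x**2 + x/2)/2 - 3*sin(x**2 + x/2)/8, which equals f(x).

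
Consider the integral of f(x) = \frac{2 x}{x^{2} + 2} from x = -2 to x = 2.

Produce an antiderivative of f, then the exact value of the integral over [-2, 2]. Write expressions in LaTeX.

f matches the chain-rule pattern g'(h)*h' with inner function h(x) = \frac{x^{2}}{2} + 1; substituting u = h(x) collapses the integral.
F(x) = \log{\left(\frac{x^{2}}{2} + 1 \right)} is an antiderivative of f.
Check: d/dx[\log{\left(\frac{x^{2}}{2} + 1 \right)}] = \frac{2 x}{x^{2} + 2} = f(x).
F(2) = \log{\left(3 \right)}; F(-2) = \log{\left(3 \right)}.
Integral = F(2) - F(-2) = 0.

Antiderivative: F(x) = \log{\left(\frac{x^{2}}{2} + 1 \right)}; value = 0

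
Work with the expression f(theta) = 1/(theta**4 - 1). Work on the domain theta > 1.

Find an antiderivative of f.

Factor the denominator ((theta - 1)*(theta + 1)*(theta**2 + 1)) and decompose: f = -1/(2*(theta**2 + 1)) - 1/(4*(theta + 1)) + 1/(4*(theta - 1)); each piece integrates to a log, atan, or power term.
Check: d/dtheta[-(-log(theta - 1) + log(theta + 1) + 2*atan(theta))/4] = 1/(theta**4 - 1) = f(theta).

An antiderivative is F(theta) = -(-log(theta - 1) + log(theta + 1) + 2*atan(theta))/4.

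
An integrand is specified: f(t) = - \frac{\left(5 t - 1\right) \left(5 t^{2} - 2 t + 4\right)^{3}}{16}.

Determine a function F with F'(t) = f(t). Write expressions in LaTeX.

An antiderivative is F(t) = - \frac{\left(5 t^{2} - 2 t + 4\right)^{4}}{128}.

f matches the chain-rule pattern g'(h)*h' with inner function h(t) = - \frac{5 t^{2}}{4} + \frac{t}{2} - 1; substituting u = h(t) collapses the integral.
Check: d/dt[- \frac{\left(5 t^{2} - 2 t + 4\right)^{4}}{128}] = - \frac{625 t^{7}}{16} + \frac{875 t^{6}}{16} - \frac{975 t^{5}}{8} + 100 t^{4} - \frac{211 t^{3}}{2} + 48 t^{2} - 26 t + 4, which equals f(t).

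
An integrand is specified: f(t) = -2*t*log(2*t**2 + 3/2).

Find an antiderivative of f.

An antiderivative F(t) passes only if d/dt[F] lands on f(t) exactly.
Check: d/dt[-t**2*log(2*t**2 + 3/2) + t**2 - 3*log(4*t**2 + 3)/4] = -2*t*log(2*t**2 + 3/2) = f(t).

An antiderivative is F(t) = -t**2*log(2*t**2 + 3/2) + t**2 - 3*log(4*t**2 + 3)/4.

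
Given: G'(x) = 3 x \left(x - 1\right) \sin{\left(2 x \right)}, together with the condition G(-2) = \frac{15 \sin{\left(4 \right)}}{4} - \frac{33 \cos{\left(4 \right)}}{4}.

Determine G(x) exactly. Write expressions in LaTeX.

Differentiate the proposed G(x) back; it has to land on the given G'(x).
A general antiderivative is - \frac{3 x^{2} \cos{\left(2 x \right)}}{2} + \frac{3 x \sin{\left(2 x \right)}}{2} + \frac{3 x \cos{\left(2 x \right)}}{2} - \frac{3 \sin{\left(2 x \right)}}{4} + \frac{3 \cos{\left(2 x \right)}}{4} + C.
The condition gives C = \frac{15 \sin{\left(4 \right)}}{4} - \frac{33 \cos{\left(4 \right)}}{4} - (\frac{15 \sin{\left(4 \right)}}{4} - \frac{33 \cos{\left(4 \right)}}{4}) = 0.
So G(x) = - \frac{3 \left(2 x^{2} \cos{\left(2 x \right)} - 2 x \sin{\left(2 x \right)} - 2 x \cos{\left(2 x \right)} + \sin{\left(2 x \right)} - \cos{\left(2 x \right)}\right)}{4}.
Check: d/dx[- \frac{3 \left(2 x^{2} \cos{\left(2 x \right)} - 2 x \sin{\left(2 x \right)} - 2 x \cos{\left(2 x \right)} + \sin{\left(2 x \right)} - \cos{\left(2 x \right)}\right)}{4}] = 3 x^{2} \sin{\left(2 x \right)} - 3 x \sin{\left(2 x \right)}, which equals G'(x).

G(x) = - \frac{3 \left(2 x^{2} \cos{\left(2 x \right)} - 2 x \sin{\left(2 x \right)} - 2 x \cos{\left(2 x \right)} + \sin{\left(2 x \right)} - \cos{\left(2 x \right)}\right)}{4}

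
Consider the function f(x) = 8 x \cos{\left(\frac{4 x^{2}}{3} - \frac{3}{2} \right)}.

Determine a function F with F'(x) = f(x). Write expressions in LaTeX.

f matches the chain-rule pattern g'(h)*h' with inner function h(x) = \frac{4 x^{2}}{3} - \frac{3}{2}; substituting u = h(x) collapses the integral.
Check: d/dx[3 \sin{\left(\frac{4 x^{2}}{3} - \frac{3}{2} \right)}] = 8 x \cos{\left(\frac{4 x^{2}}{3} - \frac{3}{2} \right)} = f(x).

An antiderivative is F(x) = 3 \sin{\left(\frac{4 x^{2}}{3} - \frac{3}{2} \right)}.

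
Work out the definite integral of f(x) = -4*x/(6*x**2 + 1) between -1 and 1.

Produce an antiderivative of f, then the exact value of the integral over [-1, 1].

f matches the chain-rule pattern g'(h)*h' with inner function h(x) = 3*x**2 + 1/2; substituting u = h(x) collapses the integral.
F(x) = -log(3*x**2 + 1/2)/3 is an antiderivative of f.
Check: d/dx[-log(3*x**2 + 1/2)/3] = -4*x/(6*x**2 + 1) = f(x).
F(1) = -log(7/2)/3; F(-1) = -log(7/2)/3.
Integral = F(1) - F(-1) = 0.

Antiderivative: F(x) = -log(3*x**2 + 1/2)/3; value = 0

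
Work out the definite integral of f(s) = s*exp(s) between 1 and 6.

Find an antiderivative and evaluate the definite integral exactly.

f has the shape u'v + uv' for u = s - 1 and v = exp(s) — it is the derivative of the product u*v.
F(s) = (s - 1)*exp(s) is an antiderivative of f.
Check: d/ds[(s - 1)*exp(s)] = s*exp(s) = f(s).
F(6) = 5*exp(6); F(1) = 0.
Integral = F(6) - F(1) = 5*exp(6).

Antiderivative: F(s) = (s - 1)*exp(s); value = 5*exp(6)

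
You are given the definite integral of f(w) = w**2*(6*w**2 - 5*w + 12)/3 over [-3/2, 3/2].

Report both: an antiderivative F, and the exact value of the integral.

Antiderivative: F(w) = 2*w**5/5 - 5*w**4/12 + 4*w**3/3; value = 603/40

An antiderivative F(w) passes only if d/dw[F] lands on f(w) exactly.
F(w) = 2*w**5/5 - 5*w**4/12 + 4*w**3/3 is an antiderivative of f.
Check: d/dw[2*w**5/5 - 5*w**4/12 + 4*w**3/3] = 2*w**4 - 5*w**3/3 + 4*w**2, which equals f(w).
F(3/2) = 1737/320; F(-3/2) = -3087/320.
Integral = F(3/2) - F(-3/2) = 603/40.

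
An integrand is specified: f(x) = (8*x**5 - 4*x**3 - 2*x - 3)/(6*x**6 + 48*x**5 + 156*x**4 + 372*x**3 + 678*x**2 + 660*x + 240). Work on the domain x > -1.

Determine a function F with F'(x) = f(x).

An antiderivative is F(x) = (930*x*log(x + 1) - 6690*x*log(x + 2) + 11330*x*log(x + 4) - 625*x*log(x**2 + 5) - 308*sqrt(5)*x*atan(sqrt(5)*x/5) + 930*log(x + 1) - 6690*log(x + 2) + 11330*log(x + 4) - 625*log(x**2 + 5) - 308*sqrt(5)*atan(sqrt(5)*x/5) + 150)/(3240*x + 3240).

The denominator factors as 6*(x + 1)**2*(x + 2)*(x + 4)*(x**2 + 5); partial fractions split f into directly integrable pieces: -(125*x + 154)/(324*(x**2 + 5)) + 1133/(324*(x + 4)) - 223/(108*(x + 2)) + 31/(108*(x + 1)) - 5/(108*(x + 1)**2).
Check: d/dx[(930*x*log(x + 1) - 6690*x*log(x + 2) + 11330*x*log(x + 4) - 625*x*log(x**2 + 5) - 308*sqrt(5)*x*atan(sqrt(5)*x/5) + 930*log(x + 1) - 6690*log(x + 2) + 11330*log(x + 4) - 625*log(x**2 + 5) - 308*sqrt(5)*atan(sqrt(5)*x/5) + 150)/(3240*x + 3240)] = (8*x**5 - 4*x**3 - 2*x - 3)/(6*x**6 + 48*x**5 + 156*x**4 + 372*x**3 + 678*x**2 + 660*x + 240) = f(x).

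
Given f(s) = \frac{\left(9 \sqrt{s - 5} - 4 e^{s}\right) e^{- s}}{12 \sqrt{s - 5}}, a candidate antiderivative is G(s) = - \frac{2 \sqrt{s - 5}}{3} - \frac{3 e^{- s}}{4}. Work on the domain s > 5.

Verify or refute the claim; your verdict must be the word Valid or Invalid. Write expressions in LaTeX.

Valid: G'(s) = f(s).

d/ds[G] = \frac{\left(9 \sqrt{s - 5} - 4 e^{s}\right) e^{- s}}{12 \sqrt{s - 5}}
This equals f(s) exactly, so the claim holds.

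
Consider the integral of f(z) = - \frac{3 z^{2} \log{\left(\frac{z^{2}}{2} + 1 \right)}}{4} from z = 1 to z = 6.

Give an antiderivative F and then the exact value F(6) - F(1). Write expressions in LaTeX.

Recover f(z) by differentiating a candidate F(z); any mismatch rules it out.
F(z) = - \frac{z^{3} \log{\left(\frac{z^{2}}{2} + 1 \right)}}{4} + \frac{z^{3}}{6} - z + \sqrt{2} \operatorname{atan}{\left(\frac{\sqrt{2} z}{2} \right)} is an antiderivative of f.
Check: d/dz[- \frac{z^{3} \log{\left(\frac{z^{2}}{2} + 1 \right)}}{4} + \frac{z^{3}}{6} - z + \sqrt{2} \operatorname{atan}{\left(\frac{\sqrt{2} z}{2} \right)}] = - \frac{3 z^{2} \log{\left(\frac{z^{2}}{2} + 1 \right)}}{4} = f(z).
F(6) = - 54 \log{\left(19 \right)} + \sqrt{2} \operatorname{atan}{\left(3 \sqrt{2} \right)} + 30; F(1) = - \frac{5}{6} - \frac{\log{\left(\frac{3}{2} \right)}}{4} + \sqrt{2} \operatorname{atan}{\left(\frac{\sqrt{2}}{2} \right)}.
Integral = F(6) - F(1) = - 54 \log{\left(19 \right)} - \sqrt{2} \operatorname{atan}{\left(\frac{\sqrt{2}}{2} \right)} + \frac{\log{\left(\frac{3}{2} \right)}}{4} + \sqrt{2} \operatorname{atan}{\left(3 \sqrt{2} \right)} + \frac{185}{6}.

Antiderivative: F(z) = - \frac{z^{3} \log{\left(\frac{z^{2}}{2} + 1 \right)}}{4} + \frac{z^{3}}{6} - z + \sqrt{2} \operatorname{atan}{\left(\frac{\sqrt{2} z}{2} \right)}; value = - 54 \log{\left(19 \right)} - \sqrt{2} \operatorname{atan}{\left(\frac{\sqrt{2}}{2} \right)} + \frac{\log{\left(\frac{3}{2} \right)}}{4} + \sqrt{2} \operatorname{atan}{\left(3 \sqrt{2} \right)} + \frac{185}{6}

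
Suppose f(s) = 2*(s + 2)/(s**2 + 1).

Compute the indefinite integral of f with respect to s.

F(s) = log(s**2 + 1) + 4*atan(s) + C

A candidate is checked by its d/ds: the result must match f(s).
Check: d/ds[log(s**2 + 1) + 4*atan(s)] = (2*s + 4)/(s**2 + 1), which equals f(s).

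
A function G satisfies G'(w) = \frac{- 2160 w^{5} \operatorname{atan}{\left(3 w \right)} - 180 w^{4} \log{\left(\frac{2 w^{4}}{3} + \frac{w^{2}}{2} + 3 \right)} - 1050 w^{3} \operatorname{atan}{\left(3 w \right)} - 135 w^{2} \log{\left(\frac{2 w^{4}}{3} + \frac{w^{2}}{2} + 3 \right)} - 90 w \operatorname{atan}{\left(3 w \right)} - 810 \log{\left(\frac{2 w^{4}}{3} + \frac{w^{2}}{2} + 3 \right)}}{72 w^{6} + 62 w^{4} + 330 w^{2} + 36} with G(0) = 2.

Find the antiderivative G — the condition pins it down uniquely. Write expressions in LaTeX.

Recognize the product-rule pattern: G'(w) = u'v + uv' with u = - \frac{15 \operatorname{atan}{\left(3 w \right)}}{2}, v = \log{\left(\frac{2 w^{4}}{3} + \frac{w^{2}}{2} + 3 \right)}, so integration by parts undoes it.
A general antiderivative is - \frac{15 \log{\left(\frac{2 w^{4}}{3} + \frac{w^{2}}{2} + 3 \right)} \operatorname{atan}{\left(3 w \right)}}{2} + C.
The condition gives C = 2 - (0) = 2.
So G(w) = \frac{- 15 \log{\left(\frac{2 w^{4}}{3} + \frac{w^{2}}{2} + 3 \right)} \operatorname{atan}{\left(3 w \right)} + 4}{2}.
Check: d/dw[\frac{- 15 \log{\left(\frac{2 w^{4}}{3} + \frac{w^{2}}{2} + 3 \right)} \operatorname{atan}{\left(3 w \right)} + 4}{2}] = \frac{- 2160 w^{5} \operatorname{atan}{\left(3 w \right)} - 180 w^{4} \log{\left(\frac{2 w^{4}}{3} + \frac{w^{2}}{2} + 3 \right)} - 1050 w^{3} \operatorname{atan}{\left(3 w \right)} - 135 w^{2} \log{\left(\frac{2 w^{4}}{3} + \frac{w^{2}}{2} + 3 \right)} - 90 w \operatorname{atan}{\left(3 w \right)} - 810 \log{\left(\frac{2 w^{4}}{3} + \frac{w^{2}}{2} + 3 \right)}}{72 w^{6} + 62 w^{4} + 330 w^{2} + 36} = G'(w).

G(w) = \frac{- 15 \log{\left(\frac{2 w^{4}}{3} + \frac{w^{2}}{2} + 3 \right)} \operatorname{atan}{\left(3 w \right)} + 4}{2}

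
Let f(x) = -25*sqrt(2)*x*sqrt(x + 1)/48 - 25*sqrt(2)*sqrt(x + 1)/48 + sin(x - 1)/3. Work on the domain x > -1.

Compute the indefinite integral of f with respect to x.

The integrand splits into summands that can be handled one at a time.
Check: d/dx[(-5*sqrt(2)*(x + 1)**(5/2) - 8*cos(x - 1))/24] = -25*sqrt(2)*x*sqrt(x + 1)/48 - 25*sqrt(2)*sqrt(x + 1)/48 + sin(x - 1)/3 = f(x).

F(x) = (-5*sqrt(2)*(x + 1)**(5/2) - 8*cos(x - 1))/24 + C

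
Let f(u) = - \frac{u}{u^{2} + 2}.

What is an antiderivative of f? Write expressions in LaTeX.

An antiderivative is F(u) = - \frac{\log{\left(u^{2} + 2 \right)}}{2}.

The substitution w = u^{2} + 2 works: f is exactly (dF/dw)*(dw/du) for that inner function.
Check: d/du[- \frac{\log{\left(u^{2} + 2 \right)}}{2}] = - \frac{u}{u^{2} + 2} = f(u).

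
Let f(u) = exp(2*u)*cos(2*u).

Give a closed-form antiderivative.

A candidate is checked by its d/du: the result must match f(u).
Check: d/du[exp(2*u)*sin(2*u)/4 + exp(2*u)*cos(2*u)/4] = exp(2*u)*cos(2*u) = f(u).

An antiderivative is F(u) = exp(2*u)*sin(2*u)/4 + exp(2*u)*cos(2*u)/4.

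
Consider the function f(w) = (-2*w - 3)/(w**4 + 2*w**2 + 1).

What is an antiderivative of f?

A first test for any F(w): its w-derivative must equal f(w) identically.
Check: d/dw[-(3*w**2*atan(w) + 3*w + 3*atan(w) - 2)/(2*(w**2 + 1))] = (-2*w - 3)/(w**4 + 2*w**2 + 1) = f(w).

An antiderivative is F(w) = -(3*w**2*atan(w) + 3*w + 3*atan(w) - 2)/(2*(w**2 + 1)).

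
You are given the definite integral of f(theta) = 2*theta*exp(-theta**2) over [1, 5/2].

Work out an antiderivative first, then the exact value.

Antiderivative: F(theta) = -exp(-theta**2); value = -exp(-25/4) + exp(-1)

The substitution u = -theta**2 works: f is exactly (dF/du)*(du/dtheta) for that inner function.
F(theta) = -exp(-theta**2) is an antiderivative of f.
Check: d/dtheta[-exp(-theta**2)] = 2*theta*exp(-theta**2) = f(theta).
F(5/2) = -exp(-25/4); F(1) = -exp(-1).
Integral = F(5/2) - F(1) = -exp(-25/4) + exp(-1).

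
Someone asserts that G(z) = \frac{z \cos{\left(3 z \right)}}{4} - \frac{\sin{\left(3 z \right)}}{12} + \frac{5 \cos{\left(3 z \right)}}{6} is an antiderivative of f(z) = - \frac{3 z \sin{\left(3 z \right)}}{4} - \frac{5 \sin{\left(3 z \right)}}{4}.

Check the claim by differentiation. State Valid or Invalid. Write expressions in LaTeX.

Invalid: d/dz[G] - f = - \frac{5 \sin{\left(3 z \right)}}{4}, which is not 0.

d/dz[G] = - \frac{3 z \sin{\left(3 z \right)}}{4} - \frac{5 \sin{\left(3 z \right)}}{2}
d/dz[G] - f(z) = - \frac{5 \sin{\left(3 z \right)}}{4} != 0.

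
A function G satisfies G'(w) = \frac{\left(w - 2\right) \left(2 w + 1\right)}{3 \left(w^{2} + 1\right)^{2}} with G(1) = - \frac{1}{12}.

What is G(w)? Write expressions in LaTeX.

G(w) = - \frac{2 w}{3 w^{2} + 3} + \frac{1}{2 w^{2} + 2}

G'(w) has the shape u'v + uv' for u = \frac{1}{w^{2} + 1} and v = \frac{1}{2} - \frac{2 w}{3} — it is the derivative of the product u*v.
A general antiderivative is \frac{\frac{1}{2} - \frac{2 w}{3}}{w^{2} + 1} + C.
The condition gives C = - \frac{1}{12} - (- \frac{1}{12}) = 0.
So G(w) = - \frac{2 w}{3 w^{2} + 3} + \frac{1}{2 w^{2} + 2}.
Check: d/dw[- \frac{2 w}{3 w^{2} + 3} + \frac{1}{2 w^{2} + 2}] = \frac{2 w^{2} - 3 w - 2}{3 w^{4} + 6 w^{2} + 3}, which equals G'(w).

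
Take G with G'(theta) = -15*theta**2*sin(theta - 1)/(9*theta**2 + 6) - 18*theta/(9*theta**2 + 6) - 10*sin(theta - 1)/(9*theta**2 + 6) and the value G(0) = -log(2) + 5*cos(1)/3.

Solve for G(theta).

G(theta) = (-3*log(3*theta**2 + 2) + 5*cos(theta - 1))/3

Integrate term by term and add the pieces.
A general antiderivative is -log(3*theta**2 + 2) + 5*cos(theta - 1)/3 + C.
The condition gives C = -log(2) + 5*cos(1)/3 - (-log(2) + 5*cos(1)/3) = 0.
So G(theta) = (-3*log(3*theta**2 + 2) + 5*cos(theta - 1))/3.
Check: d/dtheta[(-3*log(3*theta**2 + 2) + 5*cos(theta - 1))/3] = (-15*theta**2*sin(theta - 1) - 18*theta - 10*sin(theta - 1))/(9*theta**2 + 6), which equals G'(theta).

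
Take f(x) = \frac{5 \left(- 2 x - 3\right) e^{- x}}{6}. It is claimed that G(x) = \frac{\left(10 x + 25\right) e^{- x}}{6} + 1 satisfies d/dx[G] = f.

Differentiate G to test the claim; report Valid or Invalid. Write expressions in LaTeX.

d/dx[G] = \frac{\left(- 10 x - 15\right) e^{- x}}{6}
This equals f(x) exactly, so the claim holds.

Valid - the claim checks out under differentiation.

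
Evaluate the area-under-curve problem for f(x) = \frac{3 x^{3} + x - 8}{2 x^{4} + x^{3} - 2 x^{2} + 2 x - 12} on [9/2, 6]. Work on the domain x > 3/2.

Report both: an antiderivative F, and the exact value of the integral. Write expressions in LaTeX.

Factor the denominator (\left(x + 2\right) \left(2 x - 3\right) \left(x^{2} + 2\right)) and decompose: f = \frac{29 x + 35}{51 \left(x^{2} + 2\right)} + \frac{29}{119 \left(2 x - 3\right)} + \frac{17}{21 \left(x + 2\right)}; each piece integrates to a log, atan, or power term.
F(x) = \frac{87 \log{\left(x - \frac{3}{2} \right)} + 578 \log{\left(x + 2 \right)} + 203 \log{\left(x^{2} + 2 \right)} + 245 \sqrt{2} \operatorname{atan}{\left(\frac{\sqrt{2} x}{2} \right)}}{714} is an antiderivative of f.
Check: d/dx[\frac{87 \log{\left(x - \frac{3}{2} \right)} + 578 \log{\left(x + 2 \right)} + 203 \log{\left(x^{2} + 2 \right)} + 245 \sqrt{2} \operatorname{atan}{\left(\frac{\sqrt{2} x}{2} \right)}}{714}] = \frac{3 x^{3} + x - 8}{2 x^{4} + x^{3} - 2 x^{2} + 2 x - 12} = f(x).
F(6) = \frac{29 \log{\left(\frac{9}{2} \right)}}{238} + \frac{35 \sqrt{2} \operatorname{atan}{\left(3 \sqrt{2} \right)}}{102} + \frac{29 \log{\left(38 \right)}}{102} + \frac{17 \log{\left(8 \right)}}{21}; F(9/2) = \frac{29 \log{\left(3 \right)}}{238} + \frac{35 \sqrt{2} \operatorname{atan}{\left(\frac{9 \sqrt{2}}{4} \right)}}{102} + \frac{29 \log{\left(\frac{89}{4} \right)}}{102} + \frac{17 \log{\left(\frac{13}{2} \right)}}{21}.
Integral = F(6) - F(9/2) = - \frac{17 \log{\left(\frac{13}{2} \right)}}{21} - \frac{29 \log{\left(\frac{89}{4} \right)}}{102} - \frac{35 \sqrt{2} \operatorname{atan}{\left(\frac{9 \sqrt{2}}{4} \right)}}{102} - \frac{29 \log{\left(3 \right)}}{238} + \frac{29 \log{\left(\frac{9}{2} \right)}}{238} + \frac{35 \sqrt{2} \operatorname{atan}{\left(3 \sqrt{2} \right)}}{102} + \frac{29 \log{\left(38 \right)}}{102} + \frac{17 \log{\left(8 \right)}}{21}.

Antiderivative: F(x) = \frac{87 \log{\left(x - \frac{3}{2} \right)} + 578 \log{\left(x + 2 \right)} + 203 \log{\left(x^{2} + 2 \right)} + 245 \sqrt{2} \operatorname{atan}{\left(\frac{\sqrt{2} x}{2} \right)}}{714}; value = - \frac{17 \log{\left(\frac{13}{2} \right)}}{21} - \frac{29 \log{\left(\frac{89}{4} \right)}}{102} - \frac{35 \sqrt{2} \operatorname{atan}{\left(\frac{9 \sqrt{2}}{4} \right)}}{102} - \frac{29 \log{\left(3 \right)}}{238} + \frac{29 \log{\left(\frac{9}{2} \right)}}{238} + \frac{35 \sqrt{2} \operatorname{atan}{\left(3 \sqrt{2} \right)}}{102} + \frac{29 \log{\left(38 \right)}}{102} + \frac{17 \log{\left(8 \right)}}{21}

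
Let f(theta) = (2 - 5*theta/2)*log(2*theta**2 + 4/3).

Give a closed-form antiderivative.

A candidate is checked by its d/dtheta: the result must match f(theta).
Check: d/dtheta[(15*theta**2 + 3*theta*(8 - 5*theta)*log(2*theta**2 + 4/3) - 48*theta - 10*log(theta**2 + 2/3) + 16*sqrt(6)*atan(sqrt(6)*theta/2))/12] = -5*theta*log(theta**2 + 2/3)/2 - 5*theta*log(2)/2 + 2*log(theta**2 + 2/3) + 2*log(2), which equals f(theta).

An antiderivative is F(theta) = (15*theta**2 + 3*theta*(8 - 5*theta)*log(2*theta**2 + 4/3) - 48*theta - 10*log(theta**2 + 2/3) + 16*sqrt(6)*atan(sqrt(6)*theta/2))/12.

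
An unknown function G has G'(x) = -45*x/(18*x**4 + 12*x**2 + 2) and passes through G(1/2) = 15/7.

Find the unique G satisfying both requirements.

G(x) = 5/(4*x**2 + 4/3)

G'(x) matches the chain-rule pattern g'(h)*h' with inner function h(x) = 2*x**2 + 2/3; substituting u = h(x) collapses the integral.
A general antiderivative is 5/(2*(2*x**2 + 2/3)) + C.
The condition gives C = 15/7 - (15/7) = 0.
So G(x) = 5/(4*x**2 + 4/3).
Check: d/dx[5/(4*x**2 + 4/3)] = -45*x/(18*x**4 + 12*x**2 + 2) = G'(x).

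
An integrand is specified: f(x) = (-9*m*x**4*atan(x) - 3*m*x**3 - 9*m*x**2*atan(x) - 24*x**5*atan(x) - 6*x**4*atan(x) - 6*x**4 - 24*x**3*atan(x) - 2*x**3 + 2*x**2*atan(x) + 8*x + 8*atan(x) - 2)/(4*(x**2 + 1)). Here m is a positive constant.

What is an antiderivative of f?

f has the shape u'v + uv' for u = -3*m*x**3/4 - 3*x**4/2 - x**3/2 + 2*x - 1/2 and v = atan(x) — it is the derivative of the product u*v.
Check: d/dx[-(3*m*x**3/2 + 3*x**4 + x**3 - 4*x + 1)*atan(x)/2] = (-9*m*x**4*atan(x) - 3*m*x**3 - 9*m*x**2*atan(x) - 24*x**5*atan(x) - 6*x**4*atan(x) - 6*x**4 - 24*x**3*atan(x) - 2*x**3 + 2*x**2*atan(x) + 8*x + 8*atan(x) - 2)/(4*x**2 + 4), which equals f(x).

An antiderivative is F(x) = -(3*m*x**3/2 + 3*x**4 + x**3 - 4*x + 1)*atan(x)/2.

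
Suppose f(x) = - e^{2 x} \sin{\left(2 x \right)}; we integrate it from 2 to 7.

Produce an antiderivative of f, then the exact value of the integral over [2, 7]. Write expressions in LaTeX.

Recover f(x) by differentiating a candidate F(x); any mismatch rules it out.
F(x) = - \frac{e^{2 x} \sin{\left(2 x \right)}}{4} + \frac{e^{2 x} \cos{\left(2 x \right)}}{4} is an antiderivative of f.
Check: d/dx[- \frac{e^{2 x} \sin{\left(2 x \right)}}{4} + \frac{e^{2 x} \cos{\left(2 x \right)}}{4}] = - e^{2 x} \sin{\left(2 x \right)} = f(x).
F(7) = - \frac{e^{14} \sin{\left(14 \right)}}{4} + \frac{e^{14} \cos{\left(14 \right)}}{4}; F(2) = \frac{e^{4} \cos{\left(4 \right)}}{4} - \frac{e^{4} \sin{\left(4 \right)}}{4}.
Integral = F(7) - F(2) = - \frac{e^{14} \sin{\left(14 \right)}}{4} + \frac{e^{4} \sin{\left(4 \right)}}{4} - \frac{e^{4} \cos{\left(4 \right)}}{4} + \frac{e^{14} \cos{\left(14 \right)}}{4}.

Antiderivative: F(x) = - \frac{e^{2 x} \sin{\left(2 x \right)}}{4} + \frac{e^{2 x} \cos{\left(2 x \right)}}{4}; value = - \frac{e^{14} \sin{\left(14 \right)}}{4} + \frac{e^{4} \sin{\left(4 \right)}}{4} - \frac{e^{4} \cos{\left(4 \right)}}{4} + \frac{e^{14} \cos{\left(14 \right)}}{4}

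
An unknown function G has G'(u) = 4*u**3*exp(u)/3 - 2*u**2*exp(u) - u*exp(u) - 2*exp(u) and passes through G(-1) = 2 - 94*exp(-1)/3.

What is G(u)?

G(u) = (4*u**3*exp(u) - 18*u**2*exp(u) + 33*u*exp(u) - 39*exp(u) + 6)/3

Recognize the product-rule pattern: G'(u) = v'r + vr' with v = 4*u**3/3 - 6*u**2 + 11*u - 13, r = exp(u), so integration by parts undoes it.
A general antiderivative is (4*u**3 - 18*u**2 + 33*u - 39)*exp(u)/3 + C.
The condition gives C = 2 - 94*exp(-1)/3 - (-94*exp(-1)/3) = 2.
So G(u) = (4*u**3*exp(u) - 18*u**2*exp(u) + 33*u*exp(u) - 39*exp(u) + 6)/3.
Check: d/du[(4*u**3*exp(u) - 18*u**2*exp(u) + 33*u*exp(u) - 39*exp(u) + 6)/3] = 4*u**3*exp(u)/3 - 2*u**2*exp(u) - u*exp(u) - 2*exp(u) = G'(u).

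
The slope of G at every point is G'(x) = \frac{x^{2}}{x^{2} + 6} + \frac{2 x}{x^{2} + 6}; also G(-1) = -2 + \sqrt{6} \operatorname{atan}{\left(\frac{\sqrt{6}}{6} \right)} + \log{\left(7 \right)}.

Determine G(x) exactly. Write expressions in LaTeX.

G(x) = x + \log{\left(x^{2} + 6 \right)} - \sqrt{6} \operatorname{atan}{\left(\frac{\sqrt{6} x}{6} \right)} - 1

Integrate term by term and add the pieces.
A general antiderivative is x + \log{\left(x^{2} + 6 \right)} - \sqrt{6} \operatorname{atan}{\left(\frac{\sqrt{6} x}{6} \right)} + C.
The condition gives C = -2 + \sqrt{6} \operatorname{atan}{\left(\frac{\sqrt{6}}{6} \right)} + \log{\left(7 \right)} - (-1 + \sqrt{6} \operatorname{atan}{\left(\frac{\sqrt{6}}{6} \right)} + \log{\left(7 \right)}) = -1.
So G(x) = x + \log{\left(x^{2} + 6 \right)} - \sqrt{6} \operatorname{atan}{\left(\frac{\sqrt{6} x}{6} \right)} - 1.
Check: d/dx[x + \log{\left(x^{2} + 6 \right)} - \sqrt{6} \operatorname{atan}{\left(\frac{\sqrt{6} x}{6} \right)} - 1] = \frac{x^{2} + 2 x}{x^{2} + 6}, which equals G'(x).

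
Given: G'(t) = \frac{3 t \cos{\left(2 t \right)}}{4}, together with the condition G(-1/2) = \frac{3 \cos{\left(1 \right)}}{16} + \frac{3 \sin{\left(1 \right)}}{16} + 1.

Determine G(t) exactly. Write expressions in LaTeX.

Check a candidate G(t) by differentiating: d/dt[G] must match the given G'(t).
A general antiderivative is \frac{3 t \sin{\left(2 t \right)}}{8} + \frac{3 \cos{\left(2 t \right)}}{16} + C.
The condition gives C = \frac{3 \cos{\left(1 \right)}}{16} + \frac{3 \sin{\left(1 \right)}}{16} + 1 - (\frac{3 \cos{\left(1 \right)}}{16} + \frac{3 \sin{\left(1 \right)}}{16}) = 1.
So G(t) = \frac{6 t \sin{\left(2 t \right)} + 3 \cos{\left(2 t \right)} + 16}{16}.
Check: d/dt[\frac{6 t \sin{\left(2 t \right)} + 3 \cos{\left(2 t \right)} + 16}{16}] = \frac{3 t \cos{\left(2 t \right)}}{4} = G'(t).

G(t) = \frac{6 t \sin{\left(2 t \right)} + 3 \cos{\left(2 t \right)} + 16}{16}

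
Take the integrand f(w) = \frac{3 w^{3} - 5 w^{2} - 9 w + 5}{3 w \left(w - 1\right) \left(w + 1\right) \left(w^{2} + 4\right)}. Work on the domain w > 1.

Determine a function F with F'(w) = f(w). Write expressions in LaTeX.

The denominator factors as 3 w \left(w - 1\right) \left(w + 1\right) \left(w^{2} + 4\right); partial fractions split f into directly integrable pieces: \frac{25 w + 84}{60 \left(w^{2} + 4\right)} + \frac{1}{5 \left(w + 1\right)} - \frac{1}{5 \left(w - 1\right)} - \frac{5}{12 w}.
Check: d/dw[\frac{- 50 \log{\left(w \right)} - 24 \log{\left(w - 1 \right)} + 24 \log{\left(w + 1 \right)} + 25 \log{\left(w^{2} + 4 \right)} + 84 \operatorname{atan}{\left(\frac{w}{2} \right)}}{120}] = \frac{3 w^{3} - 5 w^{2} - 9 w + 5}{3 w^{5} + 9 w^{3} - 12 w}, which equals f(w).

An antiderivative is F(w) = \frac{- 50 \log{\left(w \right)} - 24 \log{\left(w - 1 \right)} + 24 \log{\left(w + 1 \right)} + 25 \log{\left(w^{2} + 4 \right)} + 84 \operatorname{atan}{\left(\frac{w}{2} \right)}}{120}.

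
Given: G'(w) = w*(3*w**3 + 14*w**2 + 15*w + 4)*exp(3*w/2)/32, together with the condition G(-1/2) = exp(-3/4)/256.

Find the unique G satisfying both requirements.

G'(w) has the shape u'v + uv' for u = (w**2/4 + w/4)**2 and v = exp(3*w/2) — it is the derivative of the product u*v.
A general antiderivative is (w**2/4 + w/4)**2*exp(3*w/2) + C.
The condition gives C = exp(-3/4)/256 - (exp(-3/4)/256) = 0.
So G(w) = (w**2/4 + w/4)**2*exp(3*w/2).
Check: d/dw[(w**2/4 + w/4)**2*exp(3*w/2)] = 3*w**4*exp(3*w/2)/32 + 7*w**3*exp(3*w/2)/16 + 15*w**2*exp(3*w/2)/32 + w*exp(3*w/2)/8, which equals G'(w).

G(w) = (w**2/4 + w/4)**2*exp(3*w/2)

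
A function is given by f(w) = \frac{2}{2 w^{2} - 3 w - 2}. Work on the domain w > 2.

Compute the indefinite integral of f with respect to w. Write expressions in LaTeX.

The denominator factors as \left(w - 2\right) \left(2 w + 1\right); partial fractions split f into directly integrable pieces: - \frac{4}{5 \left(2 w + 1\right)} + \frac{2}{5 \left(w - 2\right)}.
Check: d/dw[- \frac{2 \left(- \log{\left(w - 2 \right)} + \log{\left(w + \frac{1}{2} \right)}\right)}{5}] = \frac{2}{2 w^{2} - 3 w - 2} = f(w).

F(w) = - \frac{2 \left(- \log{\left(w - 2 \right)} + \log{\left(w + \frac{1}{2} \right)}\right)}{5} + C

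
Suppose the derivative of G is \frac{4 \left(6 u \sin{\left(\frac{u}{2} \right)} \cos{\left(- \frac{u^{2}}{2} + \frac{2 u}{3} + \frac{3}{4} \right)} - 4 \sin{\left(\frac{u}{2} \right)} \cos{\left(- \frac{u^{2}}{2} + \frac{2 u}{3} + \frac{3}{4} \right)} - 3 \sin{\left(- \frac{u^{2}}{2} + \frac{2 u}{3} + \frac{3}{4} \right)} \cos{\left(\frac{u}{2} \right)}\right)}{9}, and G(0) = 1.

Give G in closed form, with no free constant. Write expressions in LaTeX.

G(u) = - \frac{8 \sin{\left(\frac{u}{2} \right)} \sin{\left(- \frac{u^{2}}{2} + \frac{2 u}{3} + \frac{3}{4} \right)}}{3} + 1

G'(u) has the shape v'r + vr' for v = - \frac{8 \sin{\left(\frac{u}{2} \right)}}{3} and r = \sin{\left(- \frac{u^{2}}{2} + \frac{2 u}{3} + \frac{3}{4} \right)} — it is the derivative of the product v*r.
A general antiderivative is - \frac{8 \sin{\left(\frac{u}{2} \right)} \sin{\left(- \frac{u^{2}}{2} + \frac{2 u}{3} + \frac{3}{4} \right)}}{3} + C.
The condition gives C = 1 - (0) = 1.
So G(u) = - \frac{8 \sin{\left(\frac{u}{2} \right)} \sin{\left(- \frac{u^{2}}{2} + \frac{2 u}{3} + \frac{3}{4} \right)}}{3} + 1.
Check: d/du[- \frac{8 \sin{\left(\frac{u}{2} \right)} \sin{\left(- \frac{u^{2}}{2} + \frac{2 u}{3} + \frac{3}{4} \right)}}{3} + 1] = \frac{8 u \sin{\left(\frac{u}{2} \right)} \cos{\left(- \frac{u^{2}}{2} + \frac{2 u}{3} + \frac{3}{4} \right)}}{3} - \frac{16 \sin{\left(\frac{u}{2} \right)} \cos{\left(- \frac{u^{2}}{2} + \frac{2 u}{3} + \frac{3}{4} \right)}}{9} - \frac{4 \sin{\left(- \frac{u^{2}}{2} + \frac{2 u}{3} + \frac{3}{4} \right)} \cos{\left(\frac{u}{2} \right)}}{3}, which equals G'(u).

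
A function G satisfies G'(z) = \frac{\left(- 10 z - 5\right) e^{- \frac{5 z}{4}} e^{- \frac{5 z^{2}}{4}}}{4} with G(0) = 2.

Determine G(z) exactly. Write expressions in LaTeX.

The substitution u = - \frac{5 z^{2}}{4} - \frac{5 z}{4} works: G'(z) is exactly (dG/du)*(du/dz) for that inner function.
A general antiderivative is e^{- \frac{5 z^{2}}{4} - \frac{5 z}{4}} + C.
The condition gives C = 2 - (1) = 1.
So G(z) = e^{- \frac{5 z^{2}}{4} - \frac{5 z}{4}} + 1.
Check: d/dz[e^{- \frac{5 z^{2}}{4} - \frac{5 z}{4}} + 1] = \frac{\left(- 10 z - 5\right) e^{- \frac{5 z}{4}} e^{- \frac{5 z^{2}}{4}}}{4} = G'(z).

G(z) = e^{- \frac{5 z^{2}}{4} - \frac{5 z}{4}} + 1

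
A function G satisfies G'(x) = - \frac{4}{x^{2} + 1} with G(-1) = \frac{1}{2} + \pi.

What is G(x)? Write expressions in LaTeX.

G(x) = - \frac{8 \operatorname{atan}{\left(x \right)} - 1}{2}

A candidate passes only if d/dx[G] lands on the given G'(x) exactly.
A general antiderivative is - 4 \operatorname{atan}{\left(x \right)} + C.
The condition gives C = \frac{1}{2} + \pi - (\pi) = \frac{1}{2}.
So G(x) = - \frac{8 \operatorname{atan}{\left(x \right)} - 1}{2}.
Check: d/dx[- \frac{8 \operatorname{atan}{\left(x \right)} - 1}{2}] = - \frac{4}{x^{2} + 1} = G'(x).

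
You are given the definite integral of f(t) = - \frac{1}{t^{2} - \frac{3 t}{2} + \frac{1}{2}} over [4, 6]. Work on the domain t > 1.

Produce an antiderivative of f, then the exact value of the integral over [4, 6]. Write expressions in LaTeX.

Antiderivative: F(t) = 2 \left(- \log{\left(t - 1 \right)} + \log{\left(t - \frac{1}{2} \right)}\right); value = - 2 \log{\left(5 \right)} - 2 \log{\left(\frac{7}{2} \right)} + 2 \log{\left(3 \right)} + 2 \log{\left(\frac{11}{2} \right)}

Factor the denominator (\left(t - 1\right) \left(2 t - 1\right)) and decompose: f = \frac{4}{2 t - 1} - \frac{2}{t - 1}; each piece integrates to a log, atan, or power term.
F(t) = 2 \left(- \log{\left(t - 1 \right)} + \log{\left(t - \frac{1}{2} \right)}\right) is an antiderivative of f.
Check: d/dt[2 \left(- \log{\left(t - 1 \right)} + \log{\left(t - \frac{1}{2} \right)}\right)] = - \frac{2}{2 t^{2} - 3 t + 1}, which equals f(t).
F(6) = - 2 \log{\left(5 \right)} + 2 \log{\left(\frac{11}{2} \right)}; F(4) = - 2 \log{\left(3 \right)} + 2 \log{\left(\frac{7}{2} \right)}.
Integral = F(6) - F(4) = - 2 \log{\left(5 \right)} - 2 \log{\left(\frac{7}{2} \right)} + 2 \log{\left(3 \right)} + 2 \log{\left(\frac{11}{2} \right)}.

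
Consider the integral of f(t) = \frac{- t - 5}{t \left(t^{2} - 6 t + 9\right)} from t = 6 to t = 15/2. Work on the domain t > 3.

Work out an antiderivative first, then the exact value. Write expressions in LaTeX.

Factor the denominator (t \left(t - 3\right)^{2}) and decompose: f = \frac{5}{9 \left(t - 3\right)} - \frac{8}{3 \left(t - 3\right)^{2}} - \frac{5}{9 t}; each piece integrates to a log, atan, or power term.
F(t) = - \frac{5 \log{\left(t \right)}}{9} + \frac{5 \log{\left(t - 3 \right)}}{9} + \frac{8}{3 t - 9} is an antiderivative of f.
Check: d/dt[- \frac{5 \log{\left(t \right)}}{9} + \frac{5 \log{\left(t - 3 \right)}}{9} + \frac{8}{3 t - 9}] = \frac{- t - 5}{t^{3} - 6 t^{2} + 9 t}, which equals f(t).
F(15/2) = - \frac{5 \log{\left(\frac{15}{2} \right)}}{9} + \frac{16}{27} + \frac{5 \log{\left(\frac{9}{2} \right)}}{9}; F(6) = - \frac{5 \log{\left(6 \right)}}{9} + \frac{5 \log{\left(3 \right)}}{9} + \frac{8}{9}.
Integral = F(15/2) - F(6) = - \frac{5 \log{\left(\frac{15}{2} \right)}}{9} - \frac{5 \log{\left(3 \right)}}{9} - \frac{8}{27} + \frac{5 \log{\left(\frac{9}{2} \right)}}{9} + \frac{5 \log{\left(6 \right)}}{9}.

Antiderivative: F(t) = - \frac{5 \log{\left(t \right)}}{9} + \frac{5 \log{\left(t - 3 \right)}}{9} + \frac{8}{3 t - 9}; value = - \frac{5 \log{\left(\frac{15}{2} \right)}}{9} - \frac{5 \log{\left(3 \right)}}{9} - \frac{8}{27} + \frac{5 \log{\left(\frac{9}{2} \right)}}{9} + \frac{5 \log{\left(6 \right)}}{9}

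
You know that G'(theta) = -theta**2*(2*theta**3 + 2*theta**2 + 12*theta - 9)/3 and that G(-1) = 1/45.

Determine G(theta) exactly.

G(theta) = -(5*theta**6 + 6*theta**5 + 45*theta**4 - 45*theta**3 - 90)/45

Any candidate G(theta) must reproduce the stated G'(theta) exactly.
A general antiderivative is -theta**6/9 - 2*theta**5/15 - theta**4 + theta**3 + C.
The condition gives C = 1/45 - (-89/45) = 2.
So G(theta) = -(5*theta**6 + 6*theta**5 + 45*theta**4 - 45*theta**3 - 90)/45.
Check: d/dtheta[-(5*theta**6 + 6*theta**5 + 45*theta**4 - 45*theta**3 - 90)/45] = -2*theta**5/3 - 2*theta**4/3 - 4*theta**3 + 3*theta**2, which equals G'(theta).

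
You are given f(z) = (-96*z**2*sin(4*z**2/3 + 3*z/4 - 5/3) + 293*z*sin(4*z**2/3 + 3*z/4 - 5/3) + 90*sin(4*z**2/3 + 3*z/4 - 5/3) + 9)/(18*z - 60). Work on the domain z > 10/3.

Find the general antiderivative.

F(z) = log(3*z/2 - 5)/2 + 2*cos(4*z**2/3 + 3*z/4 - 5/3) + C

A candidate is checked by its d/dz: the result must match f(z).
Check: d/dz[log(3*z/2 - 5)/2 + 2*cos(4*z**2/3 + 3*z/4 - 5/3)] = (-96*z**2*sin(4*z**2/3 + 3*z/4 - 5/3) + 293*z*sin(4*z**2/3 + 3*z/4 - 5/3) + 90*sin(4*z**2/3 + 3*z/4 - 5/3) + 9)/(18*z - 60) = f(z).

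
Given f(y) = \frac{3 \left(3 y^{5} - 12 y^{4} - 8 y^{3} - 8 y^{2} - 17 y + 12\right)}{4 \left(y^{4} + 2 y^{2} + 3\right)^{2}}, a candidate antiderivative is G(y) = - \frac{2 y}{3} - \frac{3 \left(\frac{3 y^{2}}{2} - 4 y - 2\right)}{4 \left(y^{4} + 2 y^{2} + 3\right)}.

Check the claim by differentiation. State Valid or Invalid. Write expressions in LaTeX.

d/dy[G] = \frac{- 8 y^{8} - 32 y^{6} + 27 y^{5} - 188 y^{4} - 72 y^{3} - 168 y^{2} - 153 y + 36}{12 y^{8} + 48 y^{6} + 120 y^{4} + 144 y^{2} + 108}
d/dy[G] - f(y) = - \frac{2}{3} != 0.

Invalid: d/dy[G] - f = - \frac{2}{3}, which is not 0.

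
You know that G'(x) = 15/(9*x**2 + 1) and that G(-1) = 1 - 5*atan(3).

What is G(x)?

G(x) = 5*atan(3*x) + 1

A first test for any G(x): its x-derivative must equal the given G'(x).
A general antiderivative is 5*atan(3*x) + C.
The condition gives C = 1 - 5*atan(3) - (-5*atan(3)) = 1.
So G(x) = 5*atan(3*x) + 1.
Check: d/dx[5*atan(3*x) + 1] = 15/(9*x**2 + 1) = G'(x).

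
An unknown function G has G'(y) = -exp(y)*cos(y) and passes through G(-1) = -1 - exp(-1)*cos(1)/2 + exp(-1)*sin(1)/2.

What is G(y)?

The proposed G(y) is checked by its d/dy: the result must match the given G'(y).
A general antiderivative is -exp(y)*sin(y)/2 - exp(y)*cos(y)/2 + C.
The condition gives C = -1 - exp(-1)*cos(1)/2 + exp(-1)*sin(1)/2 - (-exp(-1)*cos(1)/2 + exp(-1)*sin(1)/2) = -1.
So G(y) = -exp(y)*sin(y)/2 - exp(y)*cos(y)/2 - 1.
Check: d/dy[-exp(y)*sin(y)/2 - exp(y)*cos(y)/2 - 1] = -exp(y)*cos(y) = G'(y).

G(y) = -exp(y)*sin(y)/2 - exp(y)*cos(y)/2 - 1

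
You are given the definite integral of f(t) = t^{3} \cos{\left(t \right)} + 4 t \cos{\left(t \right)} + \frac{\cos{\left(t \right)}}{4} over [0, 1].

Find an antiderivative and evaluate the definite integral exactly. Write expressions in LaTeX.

Antiderivative: F(t) = t^{3} \sin{\left(t \right)} + 3 t^{2} \cos{\left(t \right)} - 2 t \sin{\left(t \right)} + \frac{\sin{\left(t \right)}}{4} - 2 \cos{\left(t \right)}; value = - \frac{3 \sin{\left(1 \right)}}{4} + \cos{\left(1 \right)} + 2

Integrate term by term and add the pieces.
F(t) = t^{3} \sin{\left(t \right)} + 3 t^{2} \cos{\left(t \right)} - 2 t \sin{\left(t \right)} + \frac{\sin{\left(t \right)}}{4} - 2 \cos{\left(t \right)} is an antiderivative of f.
Check: d/dt[t^{3} \sin{\left(t \right)} + 3 t^{2} \cos{\left(t \right)} - 2 t \sin{\left(t \right)} + \frac{\sin{\left(t \right)}}{4} - 2 \cos{\left(t \right)}] = t^{3} \cos{\left(t \right)} + 4 t \cos{\left(t \right)} + \frac{\cos{\left(t \right)}}{4} = f(t).
F(1) = - \frac{3 \sin{\left(1 \right)}}{4} + \cos{\left(1 \right)}; F(0) = -2.
Integral = F(1) - F(0) = - \frac{3 \sin{\left(1 \right)}}{4} + \cos{\left(1 \right)} + 2.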